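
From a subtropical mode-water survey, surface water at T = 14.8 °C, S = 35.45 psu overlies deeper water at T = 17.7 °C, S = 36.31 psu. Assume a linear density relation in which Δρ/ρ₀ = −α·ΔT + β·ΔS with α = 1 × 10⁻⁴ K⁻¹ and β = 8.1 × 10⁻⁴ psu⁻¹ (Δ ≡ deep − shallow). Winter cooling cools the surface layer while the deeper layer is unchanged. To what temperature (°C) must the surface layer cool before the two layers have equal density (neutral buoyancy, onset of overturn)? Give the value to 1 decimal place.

Neutral buoyancy requires Δρ = 0, i.e. −α(T_deep − T_surf′) + β(S_deep − S_surf) = 0.
T_surf′ = T_deep − (β/α)·ΔS = 17.7 − (8.1 × 10⁻⁴/1 × 10⁻⁴)·(+0.86) = 10.734 °C.
Cooling required: 14.8 − (10.734) = 4.066 °C.

10.7 °C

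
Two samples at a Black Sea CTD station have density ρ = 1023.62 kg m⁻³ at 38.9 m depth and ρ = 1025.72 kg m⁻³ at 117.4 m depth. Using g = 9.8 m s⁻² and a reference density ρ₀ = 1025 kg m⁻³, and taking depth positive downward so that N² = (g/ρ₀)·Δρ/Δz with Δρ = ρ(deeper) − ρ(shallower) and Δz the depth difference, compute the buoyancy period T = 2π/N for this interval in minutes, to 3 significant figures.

Δρ = 1025.72 − 1023.62 = 2.10 kg m⁻³ over Δz = 117.4 − 38.9 = 78.5 m.
N² = (9.8/1025) × (2.10/78.5) = 2.5577 × 10⁻⁴ s⁻².
N = √(2.5577 × 10⁻⁴) = 0.015993 rad s⁻¹, so T = 2π/N = 392.87 s = 6.5478 min ≈ 6.55 min.

6.55 min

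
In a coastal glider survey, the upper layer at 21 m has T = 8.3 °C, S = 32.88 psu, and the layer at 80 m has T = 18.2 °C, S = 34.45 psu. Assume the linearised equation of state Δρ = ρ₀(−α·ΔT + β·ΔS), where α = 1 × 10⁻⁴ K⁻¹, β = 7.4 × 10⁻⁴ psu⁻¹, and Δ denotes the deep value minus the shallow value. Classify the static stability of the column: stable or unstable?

ΔT = 18.2 − 8.3 = +9.9 K and ΔS = 34.45 − 32.88 = +1.57 psu (deep − shallow).
−αΔT = -9.90 × 10⁻⁴; βΔS = 1.1618 × 10⁻³; sum Δρ/ρ₀ = 1.718 × 10⁻⁴.
Δρ/ρ₀ > 0, so Δρ > 0: deeper water is denser → statically stable.

stable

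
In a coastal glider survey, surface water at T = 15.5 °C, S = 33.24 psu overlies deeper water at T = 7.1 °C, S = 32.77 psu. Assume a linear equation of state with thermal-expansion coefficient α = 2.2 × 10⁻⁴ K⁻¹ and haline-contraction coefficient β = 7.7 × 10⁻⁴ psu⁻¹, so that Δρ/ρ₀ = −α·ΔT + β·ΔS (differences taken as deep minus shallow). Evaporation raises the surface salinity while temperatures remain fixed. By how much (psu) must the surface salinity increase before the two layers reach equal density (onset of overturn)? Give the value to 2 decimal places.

1.93 psu

Neutral buoyancy requires −α(T_deep − T_surf) + β(S_deep − S_surf′) = 0.
S_surf′ = S_deep − (α/β)·ΔT = 32.77 − (2.2 × 10⁻⁴/7.7 × 10⁻⁴)·(-8.4) = 35.1700 psu.
Increase required: 35.1700 − 33.24 = 1.9300 psu.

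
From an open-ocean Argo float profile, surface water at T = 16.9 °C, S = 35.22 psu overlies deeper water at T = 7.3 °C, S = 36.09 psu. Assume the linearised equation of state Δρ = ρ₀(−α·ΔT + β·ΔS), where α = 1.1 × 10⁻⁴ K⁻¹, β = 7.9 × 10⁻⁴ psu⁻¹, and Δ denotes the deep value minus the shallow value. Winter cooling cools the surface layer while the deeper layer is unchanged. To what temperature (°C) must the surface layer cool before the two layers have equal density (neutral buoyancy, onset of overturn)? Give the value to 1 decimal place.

1.1 °C

Neutral buoyancy requires Δρ = 0, i.e. −α(T_deep − T_surf′) + β(S_deep − S_surf) = 0.
T_surf′ = T_deep − (β/α)·ΔS = 7.3 − (7.9 × 10⁻⁴/1.1 × 10⁻⁴)·(+0.87) = 1.052 °C.
Cooling required: 16.9 − (1.052) = 15.848 °C.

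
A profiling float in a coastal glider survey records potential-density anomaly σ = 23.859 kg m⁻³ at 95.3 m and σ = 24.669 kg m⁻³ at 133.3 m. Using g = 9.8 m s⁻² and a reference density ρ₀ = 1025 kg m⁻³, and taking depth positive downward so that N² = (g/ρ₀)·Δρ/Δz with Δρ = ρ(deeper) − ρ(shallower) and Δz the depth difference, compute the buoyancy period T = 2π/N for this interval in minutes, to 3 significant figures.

Δρ = 1024.669 − 1023.859 = 0.810 kg m⁻³ over Δz = 133.3 − 95.3 = 38 m.
N² = (9.8/1025) × (0.810/38) = 2.0380 × 10⁻⁴ s⁻².
N = √(2.0380 × 10⁻⁴) = 0.014276 rad s⁻¹, so T = 2π/N = 440.12 s = 7.3353 min ≈ 7.34 min.

7.34 min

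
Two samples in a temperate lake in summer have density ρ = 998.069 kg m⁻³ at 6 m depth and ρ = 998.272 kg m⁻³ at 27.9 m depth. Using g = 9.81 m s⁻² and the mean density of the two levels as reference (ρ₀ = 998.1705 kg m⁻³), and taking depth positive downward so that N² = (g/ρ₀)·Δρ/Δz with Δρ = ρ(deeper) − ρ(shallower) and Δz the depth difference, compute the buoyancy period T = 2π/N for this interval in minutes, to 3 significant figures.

11.0 min

Δρ = 998.272 − 998.069 = 0.203 kg m⁻³ over Δz = 27.9 − 6 = 21.9 m.
N² = (9.81/998.1705) × (0.203/21.9) = 9.1100 × 10⁻⁵ s⁻².
N = √(9.1100 × 10⁻⁵) = 9.5446 × 10⁻³ rad s⁻¹, so T = 2π/N = 658.30 s = 10.972 min ≈ 11.0 min.
A positive N² confirms static stability across the interval.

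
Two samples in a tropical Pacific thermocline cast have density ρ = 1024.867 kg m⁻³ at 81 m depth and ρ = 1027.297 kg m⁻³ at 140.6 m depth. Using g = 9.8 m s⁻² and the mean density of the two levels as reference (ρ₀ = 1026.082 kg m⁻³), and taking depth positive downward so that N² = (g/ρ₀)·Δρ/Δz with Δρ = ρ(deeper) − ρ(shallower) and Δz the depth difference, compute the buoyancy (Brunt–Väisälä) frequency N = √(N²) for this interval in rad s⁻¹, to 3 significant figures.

Δρ = 1027.297 − 1024.867 = 2.430 kg m⁻³ over Δz = 140.6 − 81 = 59.6 m.
N² = (9.8/1026.082) × (2.430/59.6) = 3.8941 × 10⁻⁴ s⁻².
N = √(3.8941 × 10⁻⁴) = 0.019733 rad s⁻¹ ≈ 0.0197 rad s⁻¹.

0.0197 rad s⁻¹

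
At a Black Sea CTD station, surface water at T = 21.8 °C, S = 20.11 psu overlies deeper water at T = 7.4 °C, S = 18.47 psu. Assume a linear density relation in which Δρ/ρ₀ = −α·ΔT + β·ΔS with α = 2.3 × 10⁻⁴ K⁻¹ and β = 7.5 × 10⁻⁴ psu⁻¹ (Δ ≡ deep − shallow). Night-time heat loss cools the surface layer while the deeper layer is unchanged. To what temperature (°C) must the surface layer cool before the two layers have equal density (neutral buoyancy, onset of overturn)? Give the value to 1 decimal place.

12.7 °C

Neutral buoyancy requires Δρ = 0, i.e. −α(T_deep − T_surf′) + β(S_deep − S_surf) = 0.
T_surf′ = T_deep − (β/α)·ΔS = 7.4 − (7.5 × 10⁻⁴/2.3 × 10⁻⁴)·(-1.64) = 12.748 °C.
Cooling required: 21.8 − (12.748) = 9.052 °C.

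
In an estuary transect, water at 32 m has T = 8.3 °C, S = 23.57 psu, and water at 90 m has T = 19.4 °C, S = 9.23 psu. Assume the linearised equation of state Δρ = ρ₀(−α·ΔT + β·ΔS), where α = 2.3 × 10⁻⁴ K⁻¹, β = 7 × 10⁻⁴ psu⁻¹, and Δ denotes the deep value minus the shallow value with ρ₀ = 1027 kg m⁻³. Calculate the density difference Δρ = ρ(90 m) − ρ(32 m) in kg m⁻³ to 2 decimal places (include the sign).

ΔT = +11.1 K, ΔS = -14.34 psu (deep − shallow).
Δρ/ρ₀ = −(2.3 × 10⁻⁴)(+11.1) + (7 × 10⁻⁴)(-14.34) = -0.012591.
Δρ = 1027 × (-0.012591) = -12.93 kg m⁻³.
Negative Δρ: lighter below, statically unstable.

-12.93 kg m⁻³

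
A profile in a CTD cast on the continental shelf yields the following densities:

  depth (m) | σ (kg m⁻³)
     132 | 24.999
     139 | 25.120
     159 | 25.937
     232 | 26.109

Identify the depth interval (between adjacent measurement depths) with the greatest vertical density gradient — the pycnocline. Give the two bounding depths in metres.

139–159 m

Compute the density gradient over each adjacent pair:
  132–139 m: Δρ/Δz = 0.121/7 = 0.017 kg m⁻⁴
  139–159 m: Δρ/Δz = 0.817/20 = 0.041 kg m⁻⁴
  159–232 m: Δρ/Δz = 0.172/73 = 2.4 × 10⁻³ kg m⁻⁴
The largest gradient is in the 139–159 m interval — the pycnocline.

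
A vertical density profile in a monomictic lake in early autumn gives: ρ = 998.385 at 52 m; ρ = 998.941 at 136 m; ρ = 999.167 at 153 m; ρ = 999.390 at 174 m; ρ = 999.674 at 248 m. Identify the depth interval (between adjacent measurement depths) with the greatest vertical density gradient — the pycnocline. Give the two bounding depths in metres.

136–153 m

Compute the density gradient over each adjacent pair:
  52–136 m: Δρ/Δz = 0.556/84 = 6.6 × 10⁻³ kg m⁻⁴
  136–153 m: Δρ/Δz = 0.226/17 = 0.013 kg m⁻⁴
  153–174 m: Δρ/Δz = 0.223/21 = 0.011 kg m⁻⁴
  174–248 m: Δρ/Δz = 0.284/74 = 3.8 × 10⁻³ kg m⁻⁴
The largest gradient is in the 136–153 m interval — the pycnocline.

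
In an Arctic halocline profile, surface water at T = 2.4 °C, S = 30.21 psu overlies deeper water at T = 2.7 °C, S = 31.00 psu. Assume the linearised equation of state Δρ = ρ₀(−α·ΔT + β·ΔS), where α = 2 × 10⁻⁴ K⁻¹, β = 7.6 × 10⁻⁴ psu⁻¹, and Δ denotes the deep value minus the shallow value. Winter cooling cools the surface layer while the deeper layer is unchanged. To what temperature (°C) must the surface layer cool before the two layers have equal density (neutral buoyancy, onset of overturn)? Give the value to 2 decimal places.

Neutral buoyancy requires Δρ = 0, i.e. −α(T_deep − T_surf′) + β(S_deep − S_surf) = 0.
T_surf′ = T_deep − (β/α)·ΔS = 2.7 − (7.6 × 10⁻⁴/2 × 10⁻⁴)·(+0.79) = -0.3020 °C.
Cooling required: 2.4 − (-0.3020) = 2.7020 °C.

-0.30 °C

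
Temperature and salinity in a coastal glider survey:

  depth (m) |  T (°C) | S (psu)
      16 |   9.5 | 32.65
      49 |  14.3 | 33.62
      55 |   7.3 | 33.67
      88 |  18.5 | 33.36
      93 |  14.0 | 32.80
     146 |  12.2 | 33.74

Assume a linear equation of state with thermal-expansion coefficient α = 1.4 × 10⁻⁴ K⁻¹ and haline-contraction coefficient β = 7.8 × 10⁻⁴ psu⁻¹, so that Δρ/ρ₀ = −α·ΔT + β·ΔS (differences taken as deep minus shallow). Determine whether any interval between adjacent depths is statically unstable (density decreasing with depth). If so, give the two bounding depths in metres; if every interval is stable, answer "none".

55–88 m

Evaluate Δρ/ρ₀ = −αΔT + βΔS across each adjacent pair:
  16–49 m: −αΔT+βΔS = −(1.4 × 10⁻⁴)(+4.8)+(7.8 × 10⁻⁴)(+0.97) = 8.5 × 10⁻⁵ → stable
  49–55 m: −αΔT+βΔS = −(1.4 × 10⁻⁴)(-7.0)+(7.8 × 10⁻⁴)(+0.05) = 1.0 × 10⁻³ → stable
  55–88 m: −αΔT+βΔS = −(1.4 × 10⁻⁴)(+11.2)+(7.8 × 10⁻⁴)(-0.31) = -1.8 × 10⁻³ → UNSTABLE
  88–93 m: −αΔT+βΔS = −(1.4 × 10⁻⁴)(-4.5)+(7.8 × 10⁻⁴)(-0.56) = 1.9 × 10⁻⁴ → stable
  93–146 m: −αΔT+βΔS = −(1.4 × 10⁻⁴)(-1.8)+(7.8 × 10⁻⁴)(+0.94) = 9.9 × 10⁻⁴ → stable
The 55–88 m interval has Δρ < 0: lighter water underlies denser water.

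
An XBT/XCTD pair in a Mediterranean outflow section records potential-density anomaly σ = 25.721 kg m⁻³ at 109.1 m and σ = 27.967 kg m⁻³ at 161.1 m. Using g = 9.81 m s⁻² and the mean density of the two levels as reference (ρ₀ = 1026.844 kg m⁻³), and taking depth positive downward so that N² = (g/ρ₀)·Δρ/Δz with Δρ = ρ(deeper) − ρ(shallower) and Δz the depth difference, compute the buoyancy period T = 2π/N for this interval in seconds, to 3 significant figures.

Δρ = 1027.967 − 1025.721 = 2.246 kg m⁻³ over Δz = 161.1 − 109.1 = 52 m.
N² = (9.81/1026.844) × (2.246/52) = 4.1264 × 10⁻⁴ s⁻².
N = √(4.1264 × 10⁻⁴) = 0.020314 rad s⁻¹, so T = 2π/N = 309.30 s ≈ 309 s.

309 s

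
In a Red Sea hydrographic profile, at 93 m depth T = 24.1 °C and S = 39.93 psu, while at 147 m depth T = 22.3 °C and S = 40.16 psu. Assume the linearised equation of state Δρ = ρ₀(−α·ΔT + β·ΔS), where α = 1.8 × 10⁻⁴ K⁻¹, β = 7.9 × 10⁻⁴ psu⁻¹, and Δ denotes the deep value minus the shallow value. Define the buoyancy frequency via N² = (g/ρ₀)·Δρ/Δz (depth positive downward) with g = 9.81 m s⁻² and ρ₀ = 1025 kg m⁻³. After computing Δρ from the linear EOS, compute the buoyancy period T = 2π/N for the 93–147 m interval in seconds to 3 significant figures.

656 s

ΔT = -1.8 K, ΔS = +0.23 psu (deep − shallow).
Δρ/ρ₀ = −αΔT + βΔS = 3.24 × 10⁻⁴ + 1.817 × 10⁻⁴ = 5.057 × 10⁻⁴, so Δρ ≈ 0.5183 kg m⁻³.
N² = (g/ρ₀)·Δρ/Δz = g·(Δρ/ρ₀)/Δz = 9.81 × 5.057 × 10⁻⁴ / 54 = 9.1869 × 10⁻⁵ s⁻².
N = √(9.1869 × 10⁻⁵) = 9.5848 × 10⁻³ rad s⁻¹ → T = 2π/N = 655.54 s ≈ 656 s.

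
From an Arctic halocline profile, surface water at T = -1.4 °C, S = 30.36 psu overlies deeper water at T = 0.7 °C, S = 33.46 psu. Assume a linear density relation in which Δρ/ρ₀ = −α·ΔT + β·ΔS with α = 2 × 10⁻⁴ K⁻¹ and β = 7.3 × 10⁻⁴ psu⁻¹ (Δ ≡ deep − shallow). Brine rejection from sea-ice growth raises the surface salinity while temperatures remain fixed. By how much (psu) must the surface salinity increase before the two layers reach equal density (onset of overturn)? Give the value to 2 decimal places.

2.52 psu

Neutral buoyancy requires −α(T_deep − T_surf) + β(S_deep − S_surf′) = 0.
S_surf′ = S_deep − (α/β)·ΔT = 33.46 − (2 × 10⁻⁴/7.3 × 10⁻⁴)·(+2.1) = 32.8847 psu.
Increase required: 32.8847 − 30.36 = 2.5247 psu.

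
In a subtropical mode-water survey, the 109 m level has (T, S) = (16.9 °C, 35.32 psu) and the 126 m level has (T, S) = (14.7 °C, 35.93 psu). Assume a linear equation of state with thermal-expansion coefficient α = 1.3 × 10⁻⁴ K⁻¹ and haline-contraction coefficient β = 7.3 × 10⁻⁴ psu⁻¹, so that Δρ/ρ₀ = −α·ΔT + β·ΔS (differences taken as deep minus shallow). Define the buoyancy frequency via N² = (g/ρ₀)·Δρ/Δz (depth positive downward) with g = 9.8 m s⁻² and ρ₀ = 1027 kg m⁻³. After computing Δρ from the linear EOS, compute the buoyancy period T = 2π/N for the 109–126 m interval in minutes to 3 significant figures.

5.10 min

ΔT = -2.2 K, ΔS = +0.61 psu (deep − shallow).
Δρ/ρ₀ = −αΔT + βΔS = 2.86 × 10⁻⁴ + 4.453 × 10⁻⁴ = 7.313 × 10⁻⁴, so Δρ ≈ 0.7510 kg m⁻³.
N² = (g/ρ₀)·Δρ/Δz = g·(Δρ/ρ₀)/Δz = 9.8 × 7.313 × 10⁻⁴ / 17 = 4.2157 × 10⁻⁴ s⁻².
N = √(4.2157 × 10⁻⁴) = 0.020532 rad s⁻¹ → T = 2π/N = 306.02 s = 5.1003 min ≈ 5.10 min.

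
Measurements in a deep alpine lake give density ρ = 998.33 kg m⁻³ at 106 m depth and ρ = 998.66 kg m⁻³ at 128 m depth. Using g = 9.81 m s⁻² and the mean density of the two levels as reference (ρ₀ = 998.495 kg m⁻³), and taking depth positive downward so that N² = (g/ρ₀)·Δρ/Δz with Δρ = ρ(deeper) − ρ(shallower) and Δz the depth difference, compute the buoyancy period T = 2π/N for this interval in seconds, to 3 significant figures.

518 s

Δρ = 998.66 − 998.33 = 0.33 kg m⁻³ over Δz = 128 − 106 = 22 m.
N² = (9.81/998.495) × (0.33/22) = 1.4737 × 10⁻⁴ s⁻².
N = √(1.4737 × 10⁻⁴) = 0.012140 rad s⁻¹, so T = 2π/N = 517.56 s ≈ 518 s.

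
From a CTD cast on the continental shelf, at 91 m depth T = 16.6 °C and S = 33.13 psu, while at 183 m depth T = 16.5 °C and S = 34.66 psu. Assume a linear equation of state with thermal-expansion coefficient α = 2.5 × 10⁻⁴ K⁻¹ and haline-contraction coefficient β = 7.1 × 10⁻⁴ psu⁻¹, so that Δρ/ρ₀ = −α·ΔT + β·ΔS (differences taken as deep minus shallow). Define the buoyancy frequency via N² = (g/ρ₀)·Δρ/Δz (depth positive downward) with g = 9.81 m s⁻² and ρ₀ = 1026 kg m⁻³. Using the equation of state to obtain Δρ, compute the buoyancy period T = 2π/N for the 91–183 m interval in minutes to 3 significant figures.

ΔT = -0.1 K, ΔS = +1.53 psu (deep − shallow).
Δρ/ρ₀ = −αΔT + βΔS = 2.50 × 10⁻⁵ + 1.0863 × 10⁻³ = 1.1113 × 10⁻³, so Δρ ≈ 1.140 kg m⁻³.
N² = (g/ρ₀)·Δρ/Δz = g·(Δρ/ρ₀)/Δz = 9.81 × 1.1113 × 10⁻³ / 92 = 1.1850 × 10⁻⁴ s⁻².
N = √(1.1850 × 10⁻⁴) = 0.010886 rad s⁻¹ → T = 2π/N = 577.18 s = 9.6197 min ≈ 9.62 min.

9.62 min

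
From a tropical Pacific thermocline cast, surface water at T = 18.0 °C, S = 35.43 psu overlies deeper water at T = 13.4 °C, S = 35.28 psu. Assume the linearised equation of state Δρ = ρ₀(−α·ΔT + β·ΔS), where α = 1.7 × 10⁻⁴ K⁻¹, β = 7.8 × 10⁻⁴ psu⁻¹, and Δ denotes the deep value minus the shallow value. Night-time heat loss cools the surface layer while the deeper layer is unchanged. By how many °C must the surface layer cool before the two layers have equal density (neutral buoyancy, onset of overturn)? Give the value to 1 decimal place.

3.9 °C

Neutral buoyancy requires Δρ = 0, i.e. −α(T_deep − T_surf′) + β(S_deep − S_surf) = 0.
T_surf′ = T_deep − (β/α)·ΔS = 13.4 − (7.8 × 10⁻⁴/1.7 × 10⁻⁴)·(-0.15) = 14.088 °C.
Cooling required: 18.0 − (14.088) = 3.912 °C.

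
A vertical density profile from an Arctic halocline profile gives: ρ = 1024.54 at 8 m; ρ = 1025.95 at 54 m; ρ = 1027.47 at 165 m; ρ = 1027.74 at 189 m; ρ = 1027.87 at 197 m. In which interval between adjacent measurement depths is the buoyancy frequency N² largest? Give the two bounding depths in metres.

Compute the density gradient over each adjacent pair:
  8–54 m: Δρ/Δz = 1.41/46 = 0.031 kg m⁻⁴
  54–165 m: Δρ/Δz = 1.52/111 = 0.014 kg m⁻⁴
  165–189 m: Δρ/Δz = 0.27/24 = 0.011 kg m⁻⁴
  189–197 m: Δρ/Δz = 0.13/8 = 0.016 kg m⁻⁴
The largest gradient is in the 8–54 m interval — the pycnocline.

8–54 m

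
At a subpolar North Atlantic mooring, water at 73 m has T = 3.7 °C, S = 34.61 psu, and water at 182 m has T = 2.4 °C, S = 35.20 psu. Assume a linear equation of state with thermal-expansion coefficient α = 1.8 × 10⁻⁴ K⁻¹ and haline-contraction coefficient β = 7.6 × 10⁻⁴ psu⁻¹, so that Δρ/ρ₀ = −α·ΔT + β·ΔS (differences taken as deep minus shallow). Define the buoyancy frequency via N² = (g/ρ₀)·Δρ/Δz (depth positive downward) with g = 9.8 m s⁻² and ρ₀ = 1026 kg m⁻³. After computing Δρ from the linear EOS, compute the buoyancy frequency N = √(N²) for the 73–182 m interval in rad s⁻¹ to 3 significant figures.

ΔT = -1.3 K, ΔS = +0.59 psu (deep − shallow).
Δρ/ρ₀ = −αΔT + βΔS = 2.34 × 10⁻⁴ + 4.484 × 10⁻⁴ = 6.824 × 10⁻⁴, so Δρ ≈ 0.7001 kg m⁻³.
N² = (g/ρ₀)·Δρ/Δz = g·(Δρ/ρ₀)/Δz = 9.8 × 6.824 × 10⁻⁴ / 109 = 6.1353 × 10⁻⁵ s⁻².
N = √(6.1353 × 10⁻⁵) = 7.8328 × 10⁻³ rad s⁻¹ ≈ 7.83 × 10⁻³ rad s⁻¹.

7.83 × 10⁻³ rad s⁻¹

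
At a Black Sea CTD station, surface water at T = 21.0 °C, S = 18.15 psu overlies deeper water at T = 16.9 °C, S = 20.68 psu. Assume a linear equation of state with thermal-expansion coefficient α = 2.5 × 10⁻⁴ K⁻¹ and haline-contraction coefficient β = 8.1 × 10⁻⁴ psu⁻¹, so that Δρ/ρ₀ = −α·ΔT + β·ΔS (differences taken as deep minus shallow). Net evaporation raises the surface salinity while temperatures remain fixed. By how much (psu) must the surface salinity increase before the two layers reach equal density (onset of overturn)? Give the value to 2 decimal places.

3.80 psu

Neutral buoyancy requires −α(T_deep − T_surf) + β(S_deep − S_surf′) = 0.
S_surf′ = S_deep − (α/β)·ΔT = 20.68 − (2.5 × 10⁻⁴/8.1 × 10⁻⁴)·(-4.1) = 21.9454 psu.
Increase required: 21.9454 − 18.15 = 3.7954 psu.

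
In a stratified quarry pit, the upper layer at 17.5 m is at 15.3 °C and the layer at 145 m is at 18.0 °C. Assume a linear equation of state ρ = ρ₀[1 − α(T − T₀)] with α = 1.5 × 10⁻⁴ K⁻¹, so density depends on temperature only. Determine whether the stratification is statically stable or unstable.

unstable

ΔT = 18.0 − 15.3 = +2.7 K, so Δρ/ρ₀ = −αΔT = -4.05 × 10⁻⁴.
Δρ/ρ₀ < 0, so Δρ < 0: deeper water is lighter → statically unstable; the column would overturn.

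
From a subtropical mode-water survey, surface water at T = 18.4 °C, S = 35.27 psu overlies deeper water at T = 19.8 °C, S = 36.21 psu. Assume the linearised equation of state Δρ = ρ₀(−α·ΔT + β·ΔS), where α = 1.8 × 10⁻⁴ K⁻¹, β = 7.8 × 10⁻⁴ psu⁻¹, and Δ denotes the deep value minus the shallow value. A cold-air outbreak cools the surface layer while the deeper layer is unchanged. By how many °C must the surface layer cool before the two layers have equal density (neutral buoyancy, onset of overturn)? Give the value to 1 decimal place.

Neutral buoyancy requires Δρ = 0, i.e. −α(T_deep − T_surf′) + β(S_deep − S_surf) = 0.
T_surf′ = T_deep − (β/α)·ΔS = 19.8 − (7.8 × 10⁻⁴/1.8 × 10⁻⁴)·(+0.94) = 15.727 °C.
Cooling required: 18.4 − (15.727) = 2.673 °C.

2.7 °C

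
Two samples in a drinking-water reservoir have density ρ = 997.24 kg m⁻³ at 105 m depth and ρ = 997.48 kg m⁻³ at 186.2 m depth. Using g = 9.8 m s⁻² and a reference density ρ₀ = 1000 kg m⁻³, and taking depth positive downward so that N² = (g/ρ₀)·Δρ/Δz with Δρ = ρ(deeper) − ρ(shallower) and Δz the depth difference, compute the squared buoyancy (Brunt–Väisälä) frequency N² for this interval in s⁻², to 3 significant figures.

2.90 × 10⁻⁵ s⁻²

Δρ = 997.48 − 997.24 = 0.24 kg m⁻³ over Δz = 186.2 − 105 = 81.2 m.
N² = (9.8/1000) × (0.24/81.2) = 2.8966 × 10⁻⁵ s⁻² ≈ 2.90 × 10⁻⁵ s⁻².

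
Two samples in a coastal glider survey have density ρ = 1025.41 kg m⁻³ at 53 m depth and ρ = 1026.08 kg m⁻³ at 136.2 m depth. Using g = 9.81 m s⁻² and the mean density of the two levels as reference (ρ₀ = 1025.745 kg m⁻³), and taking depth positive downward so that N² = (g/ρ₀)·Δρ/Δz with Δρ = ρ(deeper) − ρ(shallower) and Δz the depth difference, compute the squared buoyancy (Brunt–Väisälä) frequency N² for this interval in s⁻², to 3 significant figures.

7.70 × 10⁻⁵ s⁻²

Δρ = 1026.08 − 1025.41 = 0.67 kg m⁻³ over Δz = 136.2 − 53 = 83.2 m.
N² = (9.81/1025.745) × (0.67/83.2) = 7.7016 × 10⁻⁵ s⁻² ≈ 7.70 × 10⁻⁵ s⁻².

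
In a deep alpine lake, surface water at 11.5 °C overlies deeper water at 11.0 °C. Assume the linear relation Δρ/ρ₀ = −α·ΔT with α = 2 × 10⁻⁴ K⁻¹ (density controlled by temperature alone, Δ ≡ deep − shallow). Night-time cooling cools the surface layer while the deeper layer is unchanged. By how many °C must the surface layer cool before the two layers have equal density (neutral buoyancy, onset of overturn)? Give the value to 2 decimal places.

0.50 °C

With temperature the only control, equal density requires T_surf′ = T_deep.
T_surf′ = 11.0 °C.
Cooling required: 11.5 − 11.0 = 0.50 °C.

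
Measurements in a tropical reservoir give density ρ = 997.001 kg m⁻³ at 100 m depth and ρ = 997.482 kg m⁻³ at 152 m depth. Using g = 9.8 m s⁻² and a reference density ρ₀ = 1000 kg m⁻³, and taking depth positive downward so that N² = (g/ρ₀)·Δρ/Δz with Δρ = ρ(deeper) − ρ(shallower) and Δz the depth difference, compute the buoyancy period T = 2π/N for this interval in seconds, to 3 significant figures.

Δρ = 997.482 − 997.001 = 0.481 kg m⁻³ over Δz = 152 − 100 = 52 m.
N² = (9.8/1000) × (0.481/52) = 9.0650 × 10⁻⁵ s⁻².
N = √(9.0650 × 10⁻⁵) = 9.5210 × 10⁻³ rad s⁻¹, so T = 2π/N = 659.93 s ≈ 660 s.

660 s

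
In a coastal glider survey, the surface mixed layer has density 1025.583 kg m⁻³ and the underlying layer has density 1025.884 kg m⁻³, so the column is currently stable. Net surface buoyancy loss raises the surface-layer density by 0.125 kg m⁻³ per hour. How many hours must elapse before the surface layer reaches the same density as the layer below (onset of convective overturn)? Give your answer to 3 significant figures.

2.41 hours

Density deficit of the surface layer: 1025.884 − 1025.583 = 0.301 kg m⁻³.
Required change = 0.301 / 0.125 = 2.41 hours.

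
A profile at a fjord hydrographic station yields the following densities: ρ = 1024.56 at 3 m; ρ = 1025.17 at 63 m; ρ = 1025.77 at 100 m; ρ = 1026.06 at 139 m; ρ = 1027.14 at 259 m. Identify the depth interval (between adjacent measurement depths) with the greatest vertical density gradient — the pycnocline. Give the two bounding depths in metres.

Compute the density gradient over each adjacent pair:
  3–63 m: Δρ/Δz = 0.61/60 = 0.010 kg m⁻⁴
  63–100 m: Δρ/Δz = 0.60/37 = 0.016 kg m⁻⁴
  100–139 m: Δρ/Δz = 0.29/39 = 7.4 × 10⁻³ kg m⁻⁴
  139–259 m: Δρ/Δz = 1.08/120 = 9.0 × 10⁻³ kg m⁻⁴
The largest gradient is in the 63–100 m interval — the pycnocline.

63–100 m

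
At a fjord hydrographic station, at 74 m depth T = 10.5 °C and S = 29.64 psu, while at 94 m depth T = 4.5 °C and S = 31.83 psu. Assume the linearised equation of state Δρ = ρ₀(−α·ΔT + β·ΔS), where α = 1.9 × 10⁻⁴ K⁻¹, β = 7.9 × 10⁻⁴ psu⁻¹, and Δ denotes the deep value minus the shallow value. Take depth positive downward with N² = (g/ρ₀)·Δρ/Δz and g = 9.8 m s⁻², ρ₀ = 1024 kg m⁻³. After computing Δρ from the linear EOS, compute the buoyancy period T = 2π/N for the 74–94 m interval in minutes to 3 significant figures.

ΔT = -6.0 K, ΔS = +2.19 psu (deep − shallow).
Δρ/ρ₀ = −αΔT + βΔS = 1.14 × 10⁻³ + 1.7301 × 10⁻³ = 2.8701 × 10⁻³, so Δρ ≈ 2.939 kg m⁻³.
N² = (g/ρ₀)·Δρ/Δz = g·(Δρ/ρ₀)/Δz = 9.8 × 2.8701 × 10⁻³ / 20 = 1.4063 × 10⁻³ s⁻².
N = √(1.4063 × 10⁻³) = 0.037501 rad s⁻¹ → T = 2π/N = 167.55 s = 2.7925 min ≈ 2.79 min.

2.79 min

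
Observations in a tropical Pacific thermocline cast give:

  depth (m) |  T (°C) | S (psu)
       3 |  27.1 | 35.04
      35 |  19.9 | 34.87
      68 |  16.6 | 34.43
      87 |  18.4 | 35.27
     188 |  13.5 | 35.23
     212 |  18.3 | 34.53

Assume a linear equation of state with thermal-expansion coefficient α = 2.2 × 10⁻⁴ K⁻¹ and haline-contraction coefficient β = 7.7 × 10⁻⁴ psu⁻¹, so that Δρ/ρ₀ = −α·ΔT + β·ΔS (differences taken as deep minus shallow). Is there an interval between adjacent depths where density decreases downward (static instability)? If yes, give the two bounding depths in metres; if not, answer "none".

188–212 m

Evaluate Δρ/ρ₀ = −αΔT + βΔS across each adjacent pair:
  3–35 m: −αΔT+βΔS = −(2.2 × 10⁻⁴)(-7.2)+(7.7 × 10⁻⁴)(-0.17) = 1.5 × 10⁻³ → stable
  35–68 m: −αΔT+βΔS = −(2.2 × 10⁻⁴)(-3.3)+(7.7 × 10⁻⁴)(-0.44) = 3.9 × 10⁻⁴ → stable
  68–87 m: −αΔT+βΔS = −(2.2 × 10⁻⁴)(+1.8)+(7.7 × 10⁻⁴)(+0.84) = 2.5 × 10⁻⁴ → stable
  87–188 m: −αΔT+βΔS = −(2.2 × 10⁻⁴)(-4.9)+(7.7 × 10⁻⁴)(-0.04) = 1.0 × 10⁻³ → stable
  188–212 m: −αΔT+βΔS = −(2.2 × 10⁻⁴)(+4.8)+(7.7 × 10⁻⁴)(-0.70) = -1.6 × 10⁻³ → UNSTABLE
The 188–212 m interval has Δρ < 0: lighter water underlies denser water.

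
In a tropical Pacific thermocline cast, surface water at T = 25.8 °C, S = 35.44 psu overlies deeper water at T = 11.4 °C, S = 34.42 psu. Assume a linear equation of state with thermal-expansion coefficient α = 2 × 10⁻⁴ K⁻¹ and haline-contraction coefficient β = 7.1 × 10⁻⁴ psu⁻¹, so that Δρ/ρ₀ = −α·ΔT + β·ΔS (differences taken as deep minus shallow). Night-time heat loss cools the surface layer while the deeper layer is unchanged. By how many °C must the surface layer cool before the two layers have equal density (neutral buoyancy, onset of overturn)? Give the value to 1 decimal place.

Neutral buoyancy requires Δρ = 0, i.e. −α(T_deep − T_surf′) + β(S_deep − S_surf) = 0.
T_surf′ = T_deep − (β/α)·ΔS = 11.4 − (7.1 × 10⁻⁴/2 × 10⁻⁴)·(-1.02) = 15.021 °C.
Cooling required: 25.8 − (15.021) = 10.779 °C.

10.8 °C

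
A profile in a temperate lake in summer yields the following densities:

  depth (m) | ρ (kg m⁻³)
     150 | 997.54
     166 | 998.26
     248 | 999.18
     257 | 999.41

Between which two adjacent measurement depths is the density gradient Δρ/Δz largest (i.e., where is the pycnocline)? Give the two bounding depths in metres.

Compute the density gradient over each adjacent pair:
  150–166 m: Δρ/Δz = 0.72/16 = 0.045 kg m⁻⁴
  166–248 m: Δρ/Δz = 0.92/82 = 0.011 kg m⁻⁴
  248–257 m: Δρ/Δz = 0.23/9 = 0.026 kg m⁻⁴
The largest gradient is in the 150–166 m interval — the pycnocline.

150–166 m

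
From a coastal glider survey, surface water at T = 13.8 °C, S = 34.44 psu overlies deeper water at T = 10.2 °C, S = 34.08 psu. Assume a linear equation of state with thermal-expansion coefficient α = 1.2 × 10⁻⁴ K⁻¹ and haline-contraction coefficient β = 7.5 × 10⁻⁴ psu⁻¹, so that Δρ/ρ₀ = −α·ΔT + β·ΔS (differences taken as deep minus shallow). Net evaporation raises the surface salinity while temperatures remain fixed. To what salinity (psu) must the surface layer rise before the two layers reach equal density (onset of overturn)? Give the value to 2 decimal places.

Neutral buoyancy requires −α(T_deep − T_surf) + β(S_deep − S_surf′) = 0.
S_surf′ = S_deep − (α/β)·ΔT = 34.08 − (1.2 × 10⁻⁴/7.5 × 10⁻⁴)·(-3.6) = 34.6560 psu.
Increase required: 34.6560 − 34.44 = 0.2160 psu.

34.66 psu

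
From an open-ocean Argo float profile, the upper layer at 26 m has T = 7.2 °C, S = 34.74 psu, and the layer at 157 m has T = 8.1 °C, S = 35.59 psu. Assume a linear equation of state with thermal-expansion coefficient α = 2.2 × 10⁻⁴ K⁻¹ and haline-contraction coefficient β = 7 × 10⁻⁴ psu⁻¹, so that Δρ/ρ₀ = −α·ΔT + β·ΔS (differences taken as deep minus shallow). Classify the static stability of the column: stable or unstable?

ΔT = 8.1 − 7.2 = +0.9 K and ΔS = 35.59 − 34.74 = +0.85 psu (deep − shallow).
−αΔT = -1.98 × 10⁻⁴; βΔS = 5.95 × 10⁻⁴; sum Δρ/ρ₀ = 3.97 × 10⁻⁴.
Δρ/ρ₀ > 0, so Δρ > 0: deeper water is denser → statically stable.

stable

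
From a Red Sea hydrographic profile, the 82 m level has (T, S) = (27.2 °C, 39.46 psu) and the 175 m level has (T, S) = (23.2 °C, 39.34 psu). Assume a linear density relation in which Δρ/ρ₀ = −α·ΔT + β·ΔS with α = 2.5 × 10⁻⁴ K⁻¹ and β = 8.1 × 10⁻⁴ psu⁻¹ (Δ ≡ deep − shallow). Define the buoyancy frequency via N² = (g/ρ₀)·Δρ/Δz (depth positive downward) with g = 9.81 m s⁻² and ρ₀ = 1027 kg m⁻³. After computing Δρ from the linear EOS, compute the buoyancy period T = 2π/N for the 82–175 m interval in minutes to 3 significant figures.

ΔT = -4.0 K, ΔS = -0.12 psu (deep − shallow).
Δρ/ρ₀ = −αΔT + βΔS = 1.00 × 10⁻³ − 9.72 × 10⁻⁵ = 9.028 × 10⁻⁴, so Δρ ≈ 0.9272 kg m⁻³.
N² = (g/ρ₀)·Δρ/Δz = g·(Δρ/ρ₀)/Δz = 9.81 × 9.028 × 10⁻⁴ / 93 = 9.5231 × 10⁻⁵ s⁻².
N = √(9.5231 × 10⁻⁵) = 9.7586 × 10⁻³ rad s⁻¹ → T = 2π/N = 643.86 s = 10.731 min ≈ 10.7 min.

10.7 min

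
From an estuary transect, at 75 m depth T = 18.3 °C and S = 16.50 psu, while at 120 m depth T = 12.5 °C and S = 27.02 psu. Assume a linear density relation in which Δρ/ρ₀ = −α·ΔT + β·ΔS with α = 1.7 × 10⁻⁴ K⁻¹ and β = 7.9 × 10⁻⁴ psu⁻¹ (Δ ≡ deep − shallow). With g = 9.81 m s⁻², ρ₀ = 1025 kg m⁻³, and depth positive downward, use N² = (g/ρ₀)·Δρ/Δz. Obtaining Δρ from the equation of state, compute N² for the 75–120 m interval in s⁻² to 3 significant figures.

ΔT = -5.8 K, ΔS = +10.52 psu (deep − shallow).
Δρ/ρ₀ = −αΔT + βΔS = 9.86 × 10⁻⁴ + 8.3108 × 10⁻³ = 9.2968 × 10⁻³, so Δρ ≈ 9.529 kg m⁻³.
N² = (g/ρ₀)·Δρ/Δz = g·(Δρ/ρ₀)/Δz = 9.81 × 9.2968 × 10⁻³ / 45 = 2.0267 × 10⁻³ s⁻² ≈ 2.03 × 10⁻³ s⁻².

2.03 × 10⁻³ s⁻²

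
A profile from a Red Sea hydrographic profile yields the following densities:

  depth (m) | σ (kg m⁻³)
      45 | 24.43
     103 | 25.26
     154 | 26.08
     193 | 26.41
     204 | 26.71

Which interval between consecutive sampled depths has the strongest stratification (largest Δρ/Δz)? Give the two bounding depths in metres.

Compute the density gradient over each adjacent pair:
  45–103 m: Δρ/Δz = 0.83/58 = 0.014 kg m⁻⁴
  103–154 m: Δρ/Δz = 0.82/51 = 0.016 kg m⁻⁴
  154–193 m: Δρ/Δz = 0.33/39 = 8.5 × 10⁻³ kg m⁻⁴
  193–204 m: Δρ/Δz = 0.30/11 = 0.027 kg m⁻⁴
The largest gradient is in the 193–204 m interval — the pycnocline.

193–204 m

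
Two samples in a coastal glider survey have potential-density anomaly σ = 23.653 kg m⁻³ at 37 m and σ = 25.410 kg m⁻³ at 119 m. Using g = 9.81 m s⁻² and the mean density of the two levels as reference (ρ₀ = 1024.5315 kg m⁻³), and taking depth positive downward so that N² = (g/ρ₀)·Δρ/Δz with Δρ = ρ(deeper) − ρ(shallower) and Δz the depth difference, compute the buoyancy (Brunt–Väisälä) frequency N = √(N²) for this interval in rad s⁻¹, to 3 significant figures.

Δρ = 1025.410 − 1023.653 = 1.757 kg m⁻³ over Δz = 119 − 37 = 82 m.
N² = (9.81/1024.5315) × (1.757/82) = 2.0516 × 10⁻⁴ s⁻².
N = √(2.0516 × 10⁻⁴) = 0.014323 rad s⁻¹ ≈ 0.0143 rad s⁻¹.

0.0143 rad s⁻¹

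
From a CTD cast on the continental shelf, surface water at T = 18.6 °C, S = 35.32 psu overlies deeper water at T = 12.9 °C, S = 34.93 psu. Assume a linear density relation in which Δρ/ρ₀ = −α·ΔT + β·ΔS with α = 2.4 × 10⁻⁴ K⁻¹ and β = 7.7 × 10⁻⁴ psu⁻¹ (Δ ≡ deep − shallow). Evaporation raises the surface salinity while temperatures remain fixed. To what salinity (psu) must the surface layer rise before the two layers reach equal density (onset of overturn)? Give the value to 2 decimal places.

Neutral buoyancy requires −α(T_deep − T_surf) + β(S_deep − S_surf′) = 0.
S_surf′ = S_deep − (α/β)·ΔT = 34.93 − (2.4 × 10⁻⁴/7.7 × 10⁻⁴)·(-5.7) = 36.7066 psu.
Increase required: 36.7066 − 35.32 = 1.3866 psu.

36.71 psu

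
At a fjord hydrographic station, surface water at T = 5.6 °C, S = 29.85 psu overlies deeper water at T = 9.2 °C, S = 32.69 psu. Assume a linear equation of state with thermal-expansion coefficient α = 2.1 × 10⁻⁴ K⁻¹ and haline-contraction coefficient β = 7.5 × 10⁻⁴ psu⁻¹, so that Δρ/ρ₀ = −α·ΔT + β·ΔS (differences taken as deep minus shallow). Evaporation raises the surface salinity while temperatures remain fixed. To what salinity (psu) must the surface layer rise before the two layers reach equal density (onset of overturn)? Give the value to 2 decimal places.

Neutral buoyancy requires −α(T_deep − T_surf) + β(S_deep − S_surf′) = 0.
S_surf′ = S_deep − (α/β)·ΔT = 32.69 − (2.1 × 10⁻⁴/7.5 × 10⁻⁴)·(+3.6) = 31.6820 psu.
Increase required: 31.6820 − 29.85 = 1.8320 psu.

31.68 psu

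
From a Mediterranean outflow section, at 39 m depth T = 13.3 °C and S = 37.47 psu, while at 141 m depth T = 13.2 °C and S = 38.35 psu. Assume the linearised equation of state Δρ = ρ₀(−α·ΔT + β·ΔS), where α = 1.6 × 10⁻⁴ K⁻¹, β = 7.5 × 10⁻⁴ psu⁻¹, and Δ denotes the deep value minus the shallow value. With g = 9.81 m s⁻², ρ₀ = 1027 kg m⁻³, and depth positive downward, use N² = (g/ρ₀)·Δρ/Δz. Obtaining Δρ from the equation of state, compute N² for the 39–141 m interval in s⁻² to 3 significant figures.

6.50 × 10⁻⁵ s⁻²

ΔT = -0.1 K, ΔS = +0.88 psu (deep − shallow).
Δρ/ρ₀ = −αΔT + βΔS = 1.60 × 10⁻⁵ + 6.60 × 10⁻⁴ = 6.76 × 10⁻⁴, so Δρ ≈ 0.6943 kg m⁻³.
N² = (g/ρ₀)·Δρ/Δz = g·(Δρ/ρ₀)/Δz = 9.81 × 6.76 × 10⁻⁴ / 102 = 6.5015 × 10⁻⁵ s⁻² ≈ 6.50 × 10⁻⁵ s⁻².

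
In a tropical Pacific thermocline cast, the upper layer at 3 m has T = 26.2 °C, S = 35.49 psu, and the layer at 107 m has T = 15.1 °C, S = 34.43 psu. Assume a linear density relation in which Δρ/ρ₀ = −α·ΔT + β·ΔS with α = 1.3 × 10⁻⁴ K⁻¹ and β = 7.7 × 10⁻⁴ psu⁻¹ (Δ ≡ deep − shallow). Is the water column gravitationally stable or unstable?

stable

ΔT = 15.1 − 26.2 = -11.1 K and ΔS = 34.43 − 35.49 = -1.06 psu (deep − shallow).
−αΔT = 1.443 × 10⁻³; βΔS = -8.162 × 10⁻⁴; sum Δρ/ρ₀ = 6.268 × 10⁻⁴.
Δρ/ρ₀ > 0, so Δρ > 0: deeper water is denser → statically stable.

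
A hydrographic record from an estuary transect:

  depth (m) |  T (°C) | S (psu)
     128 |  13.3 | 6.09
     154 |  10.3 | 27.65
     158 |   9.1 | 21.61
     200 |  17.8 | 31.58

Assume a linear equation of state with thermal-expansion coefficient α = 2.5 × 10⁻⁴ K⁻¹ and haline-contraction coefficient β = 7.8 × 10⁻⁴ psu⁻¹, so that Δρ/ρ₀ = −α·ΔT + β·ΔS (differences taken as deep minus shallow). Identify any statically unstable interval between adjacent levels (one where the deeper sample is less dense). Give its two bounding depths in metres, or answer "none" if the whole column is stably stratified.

154–158 m

Evaluate Δρ/ρ₀ = −αΔT + βΔS across each adjacent pair:
  128–154 m: −αΔT+βΔS = −(2.5 × 10⁻⁴)(-3.0)+(7.8 × 10⁻⁴)(+21.56) = 0.018 → stable
  154–158 m: −αΔT+βΔS = −(2.5 × 10⁻⁴)(-1.2)+(7.8 × 10⁻⁴)(-6.04) = -4.4 × 10⁻³ → UNSTABLE
  158–200 m: −αΔT+βΔS = −(2.5 × 10⁻⁴)(+8.7)+(7.8 × 10⁻⁴)(+9.97) = 5.6 × 10⁻³ → stable
The 154–158 m interval has Δρ < 0: lighter water underlies denser water.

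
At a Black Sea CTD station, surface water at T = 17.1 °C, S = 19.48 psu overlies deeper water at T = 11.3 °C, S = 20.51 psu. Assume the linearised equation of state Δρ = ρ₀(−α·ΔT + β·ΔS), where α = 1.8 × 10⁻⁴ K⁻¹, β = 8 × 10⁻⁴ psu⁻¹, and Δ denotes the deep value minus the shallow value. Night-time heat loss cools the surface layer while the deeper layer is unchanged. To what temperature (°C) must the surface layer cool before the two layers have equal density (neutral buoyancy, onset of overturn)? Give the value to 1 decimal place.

6.7 °C

Neutral buoyancy requires Δρ = 0, i.e. −α(T_deep − T_surf′) + β(S_deep − S_surf) = 0.
T_surf′ = T_deep − (β/α)·ΔS = 11.3 − (8 × 10⁻⁴/1.8 × 10⁻⁴)·(+1.03) = 6.722 °C.
Cooling required: 17.1 − (6.722) = 10.378 °C.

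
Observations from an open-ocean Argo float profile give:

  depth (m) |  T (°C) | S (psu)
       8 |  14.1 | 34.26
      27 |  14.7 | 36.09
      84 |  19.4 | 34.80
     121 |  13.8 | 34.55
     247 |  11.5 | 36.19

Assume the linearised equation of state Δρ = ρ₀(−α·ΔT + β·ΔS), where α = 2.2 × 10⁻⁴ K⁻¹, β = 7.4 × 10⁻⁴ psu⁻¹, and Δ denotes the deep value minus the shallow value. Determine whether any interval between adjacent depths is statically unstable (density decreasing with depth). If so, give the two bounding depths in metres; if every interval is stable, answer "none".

27–84 m

Evaluate Δρ/ρ₀ = −αΔT + βΔS across each adjacent pair:
  8–27 m: −αΔT+βΔS = −(2.2 × 10⁻⁴)(+0.6)+(7.4 × 10⁻⁴)(+1.83) = 1.2 × 10⁻³ → stable
  27–84 m: −αΔT+βΔS = −(2.2 × 10⁻⁴)(+4.7)+(7.4 × 10⁻⁴)(-1.29) = -2.0 × 10⁻³ → UNSTABLE
  84–121 m: −αΔT+βΔS = −(2.2 × 10⁻⁴)(-5.6)+(7.4 × 10⁻⁴)(-0.25) = 1.0 × 10⁻³ → stable
  121–247 m: −αΔT+βΔS = −(2.2 × 10⁻⁴)(-2.3)+(7.4 × 10⁻⁴)(+1.64) = 1.7 × 10⁻³ → stable
The 27–84 m interval has Δρ < 0: lighter water underlies denser water.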